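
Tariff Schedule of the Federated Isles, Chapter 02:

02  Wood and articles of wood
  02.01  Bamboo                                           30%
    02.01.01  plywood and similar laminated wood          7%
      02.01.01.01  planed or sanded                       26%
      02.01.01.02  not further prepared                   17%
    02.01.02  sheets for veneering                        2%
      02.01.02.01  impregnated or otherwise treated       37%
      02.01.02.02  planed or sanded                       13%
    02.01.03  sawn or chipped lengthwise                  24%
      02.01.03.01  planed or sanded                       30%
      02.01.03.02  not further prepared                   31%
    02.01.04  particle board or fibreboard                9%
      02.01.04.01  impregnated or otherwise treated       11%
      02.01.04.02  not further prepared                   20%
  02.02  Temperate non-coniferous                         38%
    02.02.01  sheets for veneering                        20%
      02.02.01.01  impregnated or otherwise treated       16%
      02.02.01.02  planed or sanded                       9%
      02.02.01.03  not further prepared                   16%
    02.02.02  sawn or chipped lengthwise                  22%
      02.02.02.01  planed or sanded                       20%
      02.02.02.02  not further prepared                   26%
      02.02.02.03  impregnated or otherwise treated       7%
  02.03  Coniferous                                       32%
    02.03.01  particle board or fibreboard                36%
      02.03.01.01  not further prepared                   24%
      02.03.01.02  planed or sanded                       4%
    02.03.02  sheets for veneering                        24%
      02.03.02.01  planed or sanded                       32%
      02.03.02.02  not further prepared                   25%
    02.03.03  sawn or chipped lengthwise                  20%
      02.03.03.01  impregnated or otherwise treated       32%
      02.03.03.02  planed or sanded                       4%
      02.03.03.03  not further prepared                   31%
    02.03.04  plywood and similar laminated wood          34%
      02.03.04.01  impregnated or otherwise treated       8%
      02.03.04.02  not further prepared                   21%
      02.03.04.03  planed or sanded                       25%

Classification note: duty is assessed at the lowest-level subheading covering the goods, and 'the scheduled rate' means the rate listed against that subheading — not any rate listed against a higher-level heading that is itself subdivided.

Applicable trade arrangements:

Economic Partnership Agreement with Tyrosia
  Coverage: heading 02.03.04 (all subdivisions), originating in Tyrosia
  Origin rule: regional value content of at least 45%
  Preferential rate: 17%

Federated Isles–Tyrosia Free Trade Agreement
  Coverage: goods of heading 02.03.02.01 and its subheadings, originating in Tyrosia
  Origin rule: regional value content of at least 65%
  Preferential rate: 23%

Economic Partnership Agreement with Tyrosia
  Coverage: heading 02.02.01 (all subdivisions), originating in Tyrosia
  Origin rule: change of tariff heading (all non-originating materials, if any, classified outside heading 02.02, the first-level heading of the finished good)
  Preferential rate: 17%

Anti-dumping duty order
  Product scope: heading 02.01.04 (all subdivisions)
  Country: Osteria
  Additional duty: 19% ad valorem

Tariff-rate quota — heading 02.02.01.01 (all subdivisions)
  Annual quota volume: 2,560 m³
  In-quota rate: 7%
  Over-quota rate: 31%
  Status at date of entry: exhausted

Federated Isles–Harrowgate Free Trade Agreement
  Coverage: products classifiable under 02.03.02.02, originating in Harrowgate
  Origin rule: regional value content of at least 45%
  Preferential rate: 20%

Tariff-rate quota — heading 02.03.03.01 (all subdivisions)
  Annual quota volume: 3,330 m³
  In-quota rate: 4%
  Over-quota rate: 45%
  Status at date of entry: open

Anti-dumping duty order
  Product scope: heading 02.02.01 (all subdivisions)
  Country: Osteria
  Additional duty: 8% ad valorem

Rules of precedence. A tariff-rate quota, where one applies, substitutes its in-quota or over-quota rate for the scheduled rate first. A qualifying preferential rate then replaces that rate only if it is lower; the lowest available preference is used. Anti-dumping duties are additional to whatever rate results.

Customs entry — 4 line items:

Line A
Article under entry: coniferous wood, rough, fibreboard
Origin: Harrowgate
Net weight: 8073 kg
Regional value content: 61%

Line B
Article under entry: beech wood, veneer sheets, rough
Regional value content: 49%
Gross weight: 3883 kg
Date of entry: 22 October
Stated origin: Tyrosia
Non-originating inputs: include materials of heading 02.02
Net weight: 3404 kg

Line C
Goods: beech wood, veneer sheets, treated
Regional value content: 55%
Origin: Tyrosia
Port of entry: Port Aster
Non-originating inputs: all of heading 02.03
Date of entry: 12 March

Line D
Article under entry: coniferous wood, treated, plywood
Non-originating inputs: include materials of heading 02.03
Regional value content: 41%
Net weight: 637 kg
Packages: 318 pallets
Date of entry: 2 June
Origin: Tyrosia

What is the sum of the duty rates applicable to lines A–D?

Line A: coniferous → 02.03; fibreboard → 02.03.01; rough → 02.03.01.01. Scheduled 24%. Harrowgate agreement on 02.03.02.02: 02.03.01.01 not covered. → 24%.
Line B: beech → 02.02; veneer sheets → 02.02.01; rough → 02.02.01.03. Scheduled 16%. Tyrosia agreement on 02.03.04: 02.02.01.03 not covered; Tyrosia agreement on 02.03.02.01: 02.02.01.03 not covered; Tyrosia agreement on 02.02.01: CTH not met. → 16%.
Line C: beech → 02.02; veneer sheets → 02.02.01; treated → 02.02.01.01. Scheduled 16%. quota on 02.02.01.01 exhausted → over-quota 31%; Tyrosia agreement on 02.03.04: 02.02.01.01 not covered; Tyrosia agreement on 02.03.02.01: 02.02.01.01 not covered; Tyrosia agreement on 02.02.01: CTH met → 17% available; preferential 17%. → 17%.
Line D: coniferous → 02.03; plywood → 02.03.04; treated → 02.03.04.01. Scheduled 8%. Tyrosia agreement on 02.03.04: RVC < 45%; Tyrosia agreement on 02.03.02.01: 02.03.04.01 not covered; Tyrosia agreement on 02.02.01: 02.03.04.01 not covered. → 8%.
Sum: 24% + 16% + 17% + 8% = 65%.

65%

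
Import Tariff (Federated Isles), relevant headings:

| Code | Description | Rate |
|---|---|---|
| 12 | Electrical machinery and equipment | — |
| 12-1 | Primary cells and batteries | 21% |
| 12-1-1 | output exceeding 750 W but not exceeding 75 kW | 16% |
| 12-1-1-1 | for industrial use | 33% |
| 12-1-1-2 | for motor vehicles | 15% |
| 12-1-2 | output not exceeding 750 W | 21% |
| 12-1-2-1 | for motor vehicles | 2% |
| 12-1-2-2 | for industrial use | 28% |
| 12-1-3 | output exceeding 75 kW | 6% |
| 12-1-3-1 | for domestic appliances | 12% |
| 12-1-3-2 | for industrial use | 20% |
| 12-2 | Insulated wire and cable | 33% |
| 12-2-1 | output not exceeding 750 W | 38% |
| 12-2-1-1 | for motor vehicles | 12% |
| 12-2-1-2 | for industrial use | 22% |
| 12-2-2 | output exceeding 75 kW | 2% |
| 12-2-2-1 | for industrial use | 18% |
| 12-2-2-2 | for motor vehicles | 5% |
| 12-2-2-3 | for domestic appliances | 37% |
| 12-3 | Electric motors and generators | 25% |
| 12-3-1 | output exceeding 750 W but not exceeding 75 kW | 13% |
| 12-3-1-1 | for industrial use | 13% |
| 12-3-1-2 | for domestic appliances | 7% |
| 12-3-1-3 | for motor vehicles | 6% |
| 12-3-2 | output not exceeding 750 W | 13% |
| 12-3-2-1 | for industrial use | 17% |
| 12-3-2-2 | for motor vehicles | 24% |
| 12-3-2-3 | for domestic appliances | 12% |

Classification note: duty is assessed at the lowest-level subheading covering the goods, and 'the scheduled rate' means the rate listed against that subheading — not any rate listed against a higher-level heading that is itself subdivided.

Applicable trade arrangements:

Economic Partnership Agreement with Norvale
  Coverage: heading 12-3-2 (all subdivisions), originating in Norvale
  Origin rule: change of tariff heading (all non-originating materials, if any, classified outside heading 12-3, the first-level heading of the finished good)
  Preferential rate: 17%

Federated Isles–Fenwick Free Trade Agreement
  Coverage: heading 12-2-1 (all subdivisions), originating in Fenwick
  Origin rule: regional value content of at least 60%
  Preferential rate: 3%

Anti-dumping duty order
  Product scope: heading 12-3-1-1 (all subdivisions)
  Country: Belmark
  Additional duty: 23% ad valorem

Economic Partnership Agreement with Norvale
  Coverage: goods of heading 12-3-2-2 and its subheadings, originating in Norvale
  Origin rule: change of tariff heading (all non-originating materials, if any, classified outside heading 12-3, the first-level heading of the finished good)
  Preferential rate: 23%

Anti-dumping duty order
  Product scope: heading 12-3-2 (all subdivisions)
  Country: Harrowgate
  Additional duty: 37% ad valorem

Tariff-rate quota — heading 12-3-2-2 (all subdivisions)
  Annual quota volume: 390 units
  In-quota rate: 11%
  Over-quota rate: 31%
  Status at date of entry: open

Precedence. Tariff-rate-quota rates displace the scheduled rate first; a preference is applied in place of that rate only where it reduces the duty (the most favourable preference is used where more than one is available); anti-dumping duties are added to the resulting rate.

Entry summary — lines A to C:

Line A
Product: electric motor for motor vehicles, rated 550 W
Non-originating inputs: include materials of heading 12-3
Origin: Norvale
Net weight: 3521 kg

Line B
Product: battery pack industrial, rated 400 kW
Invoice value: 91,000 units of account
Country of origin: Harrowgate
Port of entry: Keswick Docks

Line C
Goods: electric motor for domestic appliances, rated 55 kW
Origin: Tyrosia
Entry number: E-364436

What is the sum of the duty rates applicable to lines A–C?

38%

Line A: electric motor → 12-3; rated 550 W → 12-3-2; for motor vehicles → 12-3-2-2. Scheduled 24%. quota on 12-3-2-2 open → in-quota 11%; Norvale agreement on 12-3-2: CTH not met; Norvale agreement on 12-3-2-2: CTH not met. → 11%.
Line B: battery pack → 12-1; rated 400 kW → 12-1-3; industrial → 12-1-3-2. Scheduled 20%. No special measure applies. → 20%.
Line C: electric motor → 12-3; rated 55 kW → 12-3-1; for domestic appliances → 12-3-1-2. Scheduled 7%. No special measure applies. → 7%.
Sum: 11% + 20% + 7% = 38%.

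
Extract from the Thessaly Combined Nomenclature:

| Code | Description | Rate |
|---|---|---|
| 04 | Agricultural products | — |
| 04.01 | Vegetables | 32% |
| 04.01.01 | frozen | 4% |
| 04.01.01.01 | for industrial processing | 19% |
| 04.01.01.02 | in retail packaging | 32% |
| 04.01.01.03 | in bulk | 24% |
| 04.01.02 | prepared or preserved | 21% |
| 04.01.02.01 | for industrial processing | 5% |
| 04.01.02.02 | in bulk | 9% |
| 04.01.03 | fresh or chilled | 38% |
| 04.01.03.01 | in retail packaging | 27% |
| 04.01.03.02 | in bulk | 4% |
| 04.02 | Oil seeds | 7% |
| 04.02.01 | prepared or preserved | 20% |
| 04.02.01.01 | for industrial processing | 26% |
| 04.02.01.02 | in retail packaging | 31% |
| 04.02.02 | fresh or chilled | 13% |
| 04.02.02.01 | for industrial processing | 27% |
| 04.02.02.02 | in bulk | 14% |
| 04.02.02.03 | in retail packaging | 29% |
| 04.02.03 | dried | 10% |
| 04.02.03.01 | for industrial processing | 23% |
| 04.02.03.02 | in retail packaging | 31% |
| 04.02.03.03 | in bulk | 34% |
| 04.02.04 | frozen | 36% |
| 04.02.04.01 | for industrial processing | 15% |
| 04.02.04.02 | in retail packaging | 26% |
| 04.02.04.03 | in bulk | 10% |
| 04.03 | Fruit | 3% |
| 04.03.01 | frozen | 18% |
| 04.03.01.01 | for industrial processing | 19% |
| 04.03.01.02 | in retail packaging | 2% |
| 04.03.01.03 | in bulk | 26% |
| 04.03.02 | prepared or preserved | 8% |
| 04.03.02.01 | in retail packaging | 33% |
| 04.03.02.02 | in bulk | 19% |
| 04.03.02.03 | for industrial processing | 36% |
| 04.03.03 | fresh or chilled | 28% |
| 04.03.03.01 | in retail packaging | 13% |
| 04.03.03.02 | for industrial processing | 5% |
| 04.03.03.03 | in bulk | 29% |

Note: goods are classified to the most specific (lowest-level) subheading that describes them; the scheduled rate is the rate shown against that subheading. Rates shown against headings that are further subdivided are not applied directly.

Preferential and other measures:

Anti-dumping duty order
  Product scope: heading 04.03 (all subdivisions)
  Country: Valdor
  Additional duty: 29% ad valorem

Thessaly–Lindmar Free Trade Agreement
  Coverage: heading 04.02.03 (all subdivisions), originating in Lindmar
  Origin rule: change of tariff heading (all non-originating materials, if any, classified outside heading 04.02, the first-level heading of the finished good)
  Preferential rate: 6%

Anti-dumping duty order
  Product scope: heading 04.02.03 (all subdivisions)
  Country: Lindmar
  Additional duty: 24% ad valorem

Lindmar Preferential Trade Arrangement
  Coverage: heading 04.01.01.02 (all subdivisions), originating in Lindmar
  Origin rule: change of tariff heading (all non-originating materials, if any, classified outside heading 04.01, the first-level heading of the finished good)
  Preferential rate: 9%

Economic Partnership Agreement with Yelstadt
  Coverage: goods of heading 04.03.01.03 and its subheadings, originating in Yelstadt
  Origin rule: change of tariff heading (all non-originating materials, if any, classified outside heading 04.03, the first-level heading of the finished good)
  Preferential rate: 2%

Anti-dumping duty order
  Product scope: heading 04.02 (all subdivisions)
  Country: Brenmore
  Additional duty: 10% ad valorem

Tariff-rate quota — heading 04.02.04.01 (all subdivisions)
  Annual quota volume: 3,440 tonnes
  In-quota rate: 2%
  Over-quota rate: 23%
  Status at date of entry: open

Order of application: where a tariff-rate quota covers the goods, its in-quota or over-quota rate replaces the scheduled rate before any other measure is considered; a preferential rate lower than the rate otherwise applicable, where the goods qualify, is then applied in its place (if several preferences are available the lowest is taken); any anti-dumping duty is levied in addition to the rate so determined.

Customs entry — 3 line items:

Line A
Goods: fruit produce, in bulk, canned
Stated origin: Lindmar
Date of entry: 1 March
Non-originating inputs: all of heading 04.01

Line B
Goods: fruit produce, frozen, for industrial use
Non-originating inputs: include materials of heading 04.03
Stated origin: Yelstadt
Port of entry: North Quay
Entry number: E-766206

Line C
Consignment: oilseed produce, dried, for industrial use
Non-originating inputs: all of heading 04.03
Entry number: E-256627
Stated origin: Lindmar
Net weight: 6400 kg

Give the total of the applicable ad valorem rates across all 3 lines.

Line A: fruit → 04.03; canned → 04.03.02; in bulk → 04.03.02.02. Scheduled 19%. Lindmar agreement on 04.02.03: 04.03.02.02 not covered; Lindmar agreement on 04.01.01.02: 04.03.02.02 not covered. → 19%.
Line B: fruit → 04.03; frozen → 04.03.01; for industrial use → 04.03.01.01. Scheduled 19%. Yelstadt agreement on 04.03.01.03: 04.03.01.01 not covered. → 19%.
Line C: oilseed → 04.02; dried → 04.02.03; for industrial use → 04.02.03.01. Scheduled 23%. Lindmar agreement on 04.02.03: CTH met → 6% available; Lindmar agreement on 04.01.01.02: 04.02.03.01 not covered; preferential 6%; anti-dumping (Lindmar, 04.02.03): +24%; total 6% + 24% = 30%. → 30%.
Sum: 19% + 19% + 30% = 68%.

68%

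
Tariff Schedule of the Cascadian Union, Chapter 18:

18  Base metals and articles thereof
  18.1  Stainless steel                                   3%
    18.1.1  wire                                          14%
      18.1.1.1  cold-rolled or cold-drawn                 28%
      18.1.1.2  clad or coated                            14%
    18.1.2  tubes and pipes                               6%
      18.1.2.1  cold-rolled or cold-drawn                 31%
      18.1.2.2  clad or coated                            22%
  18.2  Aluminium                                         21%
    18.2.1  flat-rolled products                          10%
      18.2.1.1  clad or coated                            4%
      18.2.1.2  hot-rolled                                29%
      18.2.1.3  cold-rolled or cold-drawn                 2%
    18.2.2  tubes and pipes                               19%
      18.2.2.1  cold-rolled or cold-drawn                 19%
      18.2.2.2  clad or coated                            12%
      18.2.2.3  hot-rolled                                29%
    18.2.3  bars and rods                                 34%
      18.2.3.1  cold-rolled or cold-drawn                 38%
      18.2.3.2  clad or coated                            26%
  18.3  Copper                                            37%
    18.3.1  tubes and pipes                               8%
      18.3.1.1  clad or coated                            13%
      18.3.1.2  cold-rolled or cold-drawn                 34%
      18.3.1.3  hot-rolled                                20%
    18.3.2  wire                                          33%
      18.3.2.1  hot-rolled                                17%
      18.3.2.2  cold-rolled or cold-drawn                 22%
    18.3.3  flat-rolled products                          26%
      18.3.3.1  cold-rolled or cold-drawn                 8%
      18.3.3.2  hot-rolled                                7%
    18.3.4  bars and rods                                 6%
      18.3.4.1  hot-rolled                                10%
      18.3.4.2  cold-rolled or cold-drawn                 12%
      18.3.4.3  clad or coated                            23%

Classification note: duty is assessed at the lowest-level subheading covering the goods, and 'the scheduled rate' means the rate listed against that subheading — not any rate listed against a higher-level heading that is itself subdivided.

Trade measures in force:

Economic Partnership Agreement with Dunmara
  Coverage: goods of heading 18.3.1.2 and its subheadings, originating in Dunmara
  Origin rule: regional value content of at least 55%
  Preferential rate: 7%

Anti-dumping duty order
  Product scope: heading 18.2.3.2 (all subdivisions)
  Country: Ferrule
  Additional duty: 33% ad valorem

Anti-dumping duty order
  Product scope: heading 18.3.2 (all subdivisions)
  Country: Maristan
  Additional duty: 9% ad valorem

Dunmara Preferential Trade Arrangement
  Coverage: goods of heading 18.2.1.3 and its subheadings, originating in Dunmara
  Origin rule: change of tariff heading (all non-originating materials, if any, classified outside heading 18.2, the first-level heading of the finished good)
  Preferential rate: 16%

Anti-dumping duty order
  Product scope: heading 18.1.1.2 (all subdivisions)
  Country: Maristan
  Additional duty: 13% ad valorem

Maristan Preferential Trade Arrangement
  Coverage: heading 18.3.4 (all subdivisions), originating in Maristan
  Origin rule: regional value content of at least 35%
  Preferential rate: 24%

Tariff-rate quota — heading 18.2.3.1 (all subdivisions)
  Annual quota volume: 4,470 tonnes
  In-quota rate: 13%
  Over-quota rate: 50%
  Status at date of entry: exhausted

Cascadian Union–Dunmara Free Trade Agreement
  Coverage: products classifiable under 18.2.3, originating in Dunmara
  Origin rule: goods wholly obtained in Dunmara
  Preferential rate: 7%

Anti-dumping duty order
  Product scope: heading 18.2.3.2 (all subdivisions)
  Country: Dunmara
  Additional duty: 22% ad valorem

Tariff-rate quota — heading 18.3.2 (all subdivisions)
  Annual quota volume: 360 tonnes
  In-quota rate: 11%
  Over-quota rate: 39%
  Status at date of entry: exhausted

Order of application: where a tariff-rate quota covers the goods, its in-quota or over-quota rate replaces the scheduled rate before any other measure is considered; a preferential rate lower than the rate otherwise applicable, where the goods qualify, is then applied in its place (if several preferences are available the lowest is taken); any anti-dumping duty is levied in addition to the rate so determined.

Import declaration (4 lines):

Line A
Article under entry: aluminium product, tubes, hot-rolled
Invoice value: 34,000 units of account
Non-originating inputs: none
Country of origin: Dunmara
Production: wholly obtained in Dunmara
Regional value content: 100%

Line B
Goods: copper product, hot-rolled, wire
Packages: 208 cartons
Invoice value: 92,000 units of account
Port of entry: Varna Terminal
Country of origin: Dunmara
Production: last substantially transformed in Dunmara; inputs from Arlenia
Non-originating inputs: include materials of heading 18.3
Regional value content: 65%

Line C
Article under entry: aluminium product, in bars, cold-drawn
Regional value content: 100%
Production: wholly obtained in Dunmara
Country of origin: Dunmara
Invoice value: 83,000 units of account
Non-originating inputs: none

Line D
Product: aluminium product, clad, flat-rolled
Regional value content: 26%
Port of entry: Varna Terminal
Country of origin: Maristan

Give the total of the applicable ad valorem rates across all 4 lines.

Line A: aluminium → 18.2; tubes → 18.2.2; hot-rolled → 18.2.2.3. Scheduled 29%. Dunmara agreement on 18.3.1.2: 18.2.2.3 not covered; Dunmara agreement on 18.2.1.3: 18.2.2.3 not covered; Dunmara agreement on 18.2.3: 18.2.2.3 not covered. → 29%.
Line B: copper → 18.3; wire → 18.3.2; hot-rolled → 18.3.2.1. Scheduled 17%. quota on 18.3.2 exhausted → over-quota 39%; Dunmara agreement on 18.3.1.2: 18.3.2.1 not covered; Dunmara agreement on 18.2.1.3: 18.3.2.1 not covered; Dunmara agreement on 18.2.3: 18.3.2.1 not covered. → 39%.
Line C: aluminium → 18.2; in bars → 18.2.3; cold-drawn → 18.2.3.1. Scheduled 38%. quota on 18.2.3.1 exhausted → over-quota 50%; Dunmara agreement on 18.3.1.2: 18.2.3.1 not covered; Dunmara agreement on 18.2.1.3: 18.2.3.1 not covered; Dunmara agreement on 18.2.3: wholly obtained → 7% available; preferential 7%. → 7%.
Line D: aluminium → 18.2; flat-rolled → 18.2.1; clad → 18.2.1.1. Scheduled 4%. Maristan agreement on 18.3.4: 18.2.1.1 not covered. → 4%.
Sum: 29% + 39% + 7% + 4% = 79%.

79%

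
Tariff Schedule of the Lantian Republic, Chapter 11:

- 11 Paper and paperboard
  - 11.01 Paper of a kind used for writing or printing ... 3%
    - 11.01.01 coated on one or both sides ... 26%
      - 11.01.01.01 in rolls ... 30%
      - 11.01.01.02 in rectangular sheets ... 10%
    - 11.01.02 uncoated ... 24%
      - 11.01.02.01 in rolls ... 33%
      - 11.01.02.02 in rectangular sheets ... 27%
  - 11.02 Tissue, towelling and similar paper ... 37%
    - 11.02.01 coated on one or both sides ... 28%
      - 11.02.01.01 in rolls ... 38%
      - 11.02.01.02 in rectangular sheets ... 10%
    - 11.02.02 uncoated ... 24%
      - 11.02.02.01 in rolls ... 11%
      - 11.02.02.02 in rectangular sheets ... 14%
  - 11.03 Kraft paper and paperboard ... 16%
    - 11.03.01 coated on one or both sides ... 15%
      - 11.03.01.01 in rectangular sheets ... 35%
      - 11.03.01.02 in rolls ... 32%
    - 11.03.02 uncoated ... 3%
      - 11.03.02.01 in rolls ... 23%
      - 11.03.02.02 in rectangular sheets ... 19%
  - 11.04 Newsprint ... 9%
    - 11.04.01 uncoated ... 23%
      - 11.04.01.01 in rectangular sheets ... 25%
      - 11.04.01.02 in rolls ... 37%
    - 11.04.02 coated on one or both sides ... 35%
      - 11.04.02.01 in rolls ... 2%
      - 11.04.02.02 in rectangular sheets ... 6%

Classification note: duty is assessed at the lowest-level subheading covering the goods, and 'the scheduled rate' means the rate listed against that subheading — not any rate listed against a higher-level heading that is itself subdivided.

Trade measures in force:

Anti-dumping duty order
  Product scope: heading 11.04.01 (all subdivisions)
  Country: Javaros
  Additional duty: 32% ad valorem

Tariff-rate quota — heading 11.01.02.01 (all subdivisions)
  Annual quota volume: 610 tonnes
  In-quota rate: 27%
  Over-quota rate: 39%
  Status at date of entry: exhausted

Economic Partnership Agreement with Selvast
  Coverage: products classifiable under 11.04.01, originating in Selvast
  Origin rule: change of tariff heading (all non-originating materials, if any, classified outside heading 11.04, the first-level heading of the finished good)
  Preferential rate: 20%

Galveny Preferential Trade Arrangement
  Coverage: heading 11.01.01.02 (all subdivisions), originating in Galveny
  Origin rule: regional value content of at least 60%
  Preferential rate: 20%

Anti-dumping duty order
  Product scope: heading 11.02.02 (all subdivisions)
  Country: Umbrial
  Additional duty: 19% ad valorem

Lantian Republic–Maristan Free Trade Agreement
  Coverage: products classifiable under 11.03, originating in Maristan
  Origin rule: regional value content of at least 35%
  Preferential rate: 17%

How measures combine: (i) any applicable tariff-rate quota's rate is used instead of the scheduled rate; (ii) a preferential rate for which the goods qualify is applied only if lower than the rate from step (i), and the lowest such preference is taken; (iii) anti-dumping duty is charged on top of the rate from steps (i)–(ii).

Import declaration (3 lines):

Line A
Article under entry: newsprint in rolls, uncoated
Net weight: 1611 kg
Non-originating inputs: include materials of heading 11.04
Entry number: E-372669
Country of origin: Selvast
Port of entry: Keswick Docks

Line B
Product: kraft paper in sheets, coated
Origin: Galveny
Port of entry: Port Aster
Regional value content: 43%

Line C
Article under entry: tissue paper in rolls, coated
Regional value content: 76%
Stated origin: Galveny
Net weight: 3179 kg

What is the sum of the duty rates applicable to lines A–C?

110%

Line A: newsprint → 11.04; uncoated → 11.04.01; in rolls → 11.04.01.02. Scheduled 37%. Selvast agreement on 11.04.01: CTH not met. → 37%.
Line B: kraft paper → 11.03; coated → 11.03.01; in sheets → 11.03.01.01. Scheduled 35%. Galveny agreement on 11.01.01.02: 11.03.01.01 not covered. → 35%.
Line C: tissue paper → 11.02; coated → 11.02.01; in rolls → 11.02.01.01. Scheduled 38%. Galveny agreement on 11.01.01.02: 11.02.01.01 not covered. → 38%.
Sum: 37% + 35% + 38% = 110%.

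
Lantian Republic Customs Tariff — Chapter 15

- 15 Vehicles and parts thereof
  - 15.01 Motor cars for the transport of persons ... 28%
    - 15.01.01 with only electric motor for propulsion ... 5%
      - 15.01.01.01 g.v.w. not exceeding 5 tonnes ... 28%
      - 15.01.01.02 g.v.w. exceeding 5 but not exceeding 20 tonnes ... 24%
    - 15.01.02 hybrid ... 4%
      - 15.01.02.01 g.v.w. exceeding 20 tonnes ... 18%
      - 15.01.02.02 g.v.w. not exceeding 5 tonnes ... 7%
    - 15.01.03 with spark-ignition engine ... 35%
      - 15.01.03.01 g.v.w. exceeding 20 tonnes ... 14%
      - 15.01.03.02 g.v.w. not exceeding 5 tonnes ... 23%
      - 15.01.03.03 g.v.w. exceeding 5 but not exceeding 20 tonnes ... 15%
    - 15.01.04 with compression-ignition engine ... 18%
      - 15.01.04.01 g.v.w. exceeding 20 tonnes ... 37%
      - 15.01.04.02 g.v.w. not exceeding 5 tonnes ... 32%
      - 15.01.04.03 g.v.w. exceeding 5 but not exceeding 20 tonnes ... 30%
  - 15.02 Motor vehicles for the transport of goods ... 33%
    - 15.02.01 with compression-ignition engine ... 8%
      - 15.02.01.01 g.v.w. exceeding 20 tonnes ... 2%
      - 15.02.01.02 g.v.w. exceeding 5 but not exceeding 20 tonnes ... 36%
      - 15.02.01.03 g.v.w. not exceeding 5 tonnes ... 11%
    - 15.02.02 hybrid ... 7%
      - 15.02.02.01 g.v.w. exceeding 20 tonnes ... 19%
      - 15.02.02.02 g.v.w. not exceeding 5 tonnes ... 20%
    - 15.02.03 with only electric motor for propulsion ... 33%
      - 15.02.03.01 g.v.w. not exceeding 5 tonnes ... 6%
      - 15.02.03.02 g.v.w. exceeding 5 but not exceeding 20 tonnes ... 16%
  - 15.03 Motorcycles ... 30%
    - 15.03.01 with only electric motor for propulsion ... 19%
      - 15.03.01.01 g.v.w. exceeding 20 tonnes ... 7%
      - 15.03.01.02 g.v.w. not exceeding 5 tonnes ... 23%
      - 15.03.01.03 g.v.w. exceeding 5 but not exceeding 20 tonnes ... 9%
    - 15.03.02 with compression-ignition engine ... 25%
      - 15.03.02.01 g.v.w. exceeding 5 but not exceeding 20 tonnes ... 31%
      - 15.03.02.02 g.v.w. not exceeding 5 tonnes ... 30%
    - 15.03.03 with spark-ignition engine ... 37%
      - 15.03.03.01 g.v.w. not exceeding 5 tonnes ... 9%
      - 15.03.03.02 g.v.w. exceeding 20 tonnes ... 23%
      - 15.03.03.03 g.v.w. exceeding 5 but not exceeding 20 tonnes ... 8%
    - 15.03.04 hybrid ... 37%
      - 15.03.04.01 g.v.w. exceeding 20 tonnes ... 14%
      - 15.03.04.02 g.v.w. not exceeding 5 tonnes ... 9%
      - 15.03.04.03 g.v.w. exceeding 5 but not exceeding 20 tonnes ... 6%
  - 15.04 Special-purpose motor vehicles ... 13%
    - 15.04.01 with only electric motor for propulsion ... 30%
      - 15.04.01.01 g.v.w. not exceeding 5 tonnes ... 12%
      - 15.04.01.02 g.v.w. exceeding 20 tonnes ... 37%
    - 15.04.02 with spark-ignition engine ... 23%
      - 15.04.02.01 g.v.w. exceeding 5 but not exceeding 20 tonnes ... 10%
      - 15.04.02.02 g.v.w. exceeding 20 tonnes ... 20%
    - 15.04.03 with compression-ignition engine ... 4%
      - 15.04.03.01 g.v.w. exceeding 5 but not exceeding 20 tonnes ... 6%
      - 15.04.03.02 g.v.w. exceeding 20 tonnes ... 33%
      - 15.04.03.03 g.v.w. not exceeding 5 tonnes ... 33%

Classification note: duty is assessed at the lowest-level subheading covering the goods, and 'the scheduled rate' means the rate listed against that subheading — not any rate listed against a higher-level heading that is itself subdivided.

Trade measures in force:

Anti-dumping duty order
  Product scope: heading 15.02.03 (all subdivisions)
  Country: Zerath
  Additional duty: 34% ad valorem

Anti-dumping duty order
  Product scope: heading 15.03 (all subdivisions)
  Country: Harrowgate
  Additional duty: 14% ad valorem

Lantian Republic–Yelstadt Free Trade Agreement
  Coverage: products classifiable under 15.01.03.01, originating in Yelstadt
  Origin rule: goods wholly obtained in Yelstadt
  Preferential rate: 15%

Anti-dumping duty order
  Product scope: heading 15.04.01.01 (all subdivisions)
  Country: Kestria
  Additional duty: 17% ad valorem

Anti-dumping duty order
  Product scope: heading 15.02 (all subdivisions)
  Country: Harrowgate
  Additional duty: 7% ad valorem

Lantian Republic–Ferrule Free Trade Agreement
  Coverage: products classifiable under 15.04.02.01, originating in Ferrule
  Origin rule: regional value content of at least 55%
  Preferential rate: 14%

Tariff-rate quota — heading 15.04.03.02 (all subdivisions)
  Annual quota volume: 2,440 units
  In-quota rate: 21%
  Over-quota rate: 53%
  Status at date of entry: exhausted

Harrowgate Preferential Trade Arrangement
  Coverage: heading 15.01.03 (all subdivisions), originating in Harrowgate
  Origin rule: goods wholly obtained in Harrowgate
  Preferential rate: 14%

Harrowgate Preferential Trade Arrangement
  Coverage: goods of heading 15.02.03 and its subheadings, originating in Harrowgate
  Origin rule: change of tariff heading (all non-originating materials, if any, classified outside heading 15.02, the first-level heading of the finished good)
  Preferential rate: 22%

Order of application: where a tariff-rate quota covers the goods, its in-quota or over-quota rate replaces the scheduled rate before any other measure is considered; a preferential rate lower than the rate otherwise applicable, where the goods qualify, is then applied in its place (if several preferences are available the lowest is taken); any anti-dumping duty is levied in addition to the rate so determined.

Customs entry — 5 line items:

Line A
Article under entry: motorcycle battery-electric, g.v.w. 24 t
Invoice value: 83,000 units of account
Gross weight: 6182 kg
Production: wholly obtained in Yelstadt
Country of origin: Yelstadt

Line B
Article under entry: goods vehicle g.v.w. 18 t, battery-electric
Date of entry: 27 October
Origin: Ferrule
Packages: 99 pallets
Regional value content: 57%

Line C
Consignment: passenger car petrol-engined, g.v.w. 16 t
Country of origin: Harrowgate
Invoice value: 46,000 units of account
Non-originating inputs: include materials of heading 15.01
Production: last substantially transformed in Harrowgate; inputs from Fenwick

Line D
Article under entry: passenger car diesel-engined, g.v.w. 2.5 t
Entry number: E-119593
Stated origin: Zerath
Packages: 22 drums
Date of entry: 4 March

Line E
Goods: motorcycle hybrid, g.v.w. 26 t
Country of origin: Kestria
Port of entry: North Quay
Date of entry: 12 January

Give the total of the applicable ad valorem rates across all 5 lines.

84%

Line A: motorcycle → 15.03; battery-electric → 15.03.01; g.v.w. 24 t → 15.03.01.01. Scheduled 7%. Yelstadt agreement on 15.01.03.01: 15.03.01.01 not covered. → 7%.
Line B: goods vehicle → 15.02; battery-electric → 15.02.03; g.v.w. 18 t → 15.02.03.02. Scheduled 16%. Ferrule agreement on 15.04.02.01: 15.02.03.02 not covered. → 16%.
Line C: passenger car → 15.01; petrol-engined → 15.01.03; g.v.w. 16 t → 15.01.03.03. Scheduled 15%. Harrowgate agreement on 15.01.03: not wholly obtained; Harrowgate agreement on 15.02.03: 15.01.03.03 not covered. → 15%.
Line D: passenger car → 15.01; diesel-engined → 15.01.04; g.v.w. 2.5 t → 15.01.04.02. Scheduled 32%. No special measure applies. → 32%.
Line E: motorcycle → 15.03; hybrid → 15.03.04; g.v.w. 26 t → 15.03.04.01. Scheduled 14%. No special measure applies. → 14%.
Sum: 7% + 16% + 15% + 32% + 14% = 84%.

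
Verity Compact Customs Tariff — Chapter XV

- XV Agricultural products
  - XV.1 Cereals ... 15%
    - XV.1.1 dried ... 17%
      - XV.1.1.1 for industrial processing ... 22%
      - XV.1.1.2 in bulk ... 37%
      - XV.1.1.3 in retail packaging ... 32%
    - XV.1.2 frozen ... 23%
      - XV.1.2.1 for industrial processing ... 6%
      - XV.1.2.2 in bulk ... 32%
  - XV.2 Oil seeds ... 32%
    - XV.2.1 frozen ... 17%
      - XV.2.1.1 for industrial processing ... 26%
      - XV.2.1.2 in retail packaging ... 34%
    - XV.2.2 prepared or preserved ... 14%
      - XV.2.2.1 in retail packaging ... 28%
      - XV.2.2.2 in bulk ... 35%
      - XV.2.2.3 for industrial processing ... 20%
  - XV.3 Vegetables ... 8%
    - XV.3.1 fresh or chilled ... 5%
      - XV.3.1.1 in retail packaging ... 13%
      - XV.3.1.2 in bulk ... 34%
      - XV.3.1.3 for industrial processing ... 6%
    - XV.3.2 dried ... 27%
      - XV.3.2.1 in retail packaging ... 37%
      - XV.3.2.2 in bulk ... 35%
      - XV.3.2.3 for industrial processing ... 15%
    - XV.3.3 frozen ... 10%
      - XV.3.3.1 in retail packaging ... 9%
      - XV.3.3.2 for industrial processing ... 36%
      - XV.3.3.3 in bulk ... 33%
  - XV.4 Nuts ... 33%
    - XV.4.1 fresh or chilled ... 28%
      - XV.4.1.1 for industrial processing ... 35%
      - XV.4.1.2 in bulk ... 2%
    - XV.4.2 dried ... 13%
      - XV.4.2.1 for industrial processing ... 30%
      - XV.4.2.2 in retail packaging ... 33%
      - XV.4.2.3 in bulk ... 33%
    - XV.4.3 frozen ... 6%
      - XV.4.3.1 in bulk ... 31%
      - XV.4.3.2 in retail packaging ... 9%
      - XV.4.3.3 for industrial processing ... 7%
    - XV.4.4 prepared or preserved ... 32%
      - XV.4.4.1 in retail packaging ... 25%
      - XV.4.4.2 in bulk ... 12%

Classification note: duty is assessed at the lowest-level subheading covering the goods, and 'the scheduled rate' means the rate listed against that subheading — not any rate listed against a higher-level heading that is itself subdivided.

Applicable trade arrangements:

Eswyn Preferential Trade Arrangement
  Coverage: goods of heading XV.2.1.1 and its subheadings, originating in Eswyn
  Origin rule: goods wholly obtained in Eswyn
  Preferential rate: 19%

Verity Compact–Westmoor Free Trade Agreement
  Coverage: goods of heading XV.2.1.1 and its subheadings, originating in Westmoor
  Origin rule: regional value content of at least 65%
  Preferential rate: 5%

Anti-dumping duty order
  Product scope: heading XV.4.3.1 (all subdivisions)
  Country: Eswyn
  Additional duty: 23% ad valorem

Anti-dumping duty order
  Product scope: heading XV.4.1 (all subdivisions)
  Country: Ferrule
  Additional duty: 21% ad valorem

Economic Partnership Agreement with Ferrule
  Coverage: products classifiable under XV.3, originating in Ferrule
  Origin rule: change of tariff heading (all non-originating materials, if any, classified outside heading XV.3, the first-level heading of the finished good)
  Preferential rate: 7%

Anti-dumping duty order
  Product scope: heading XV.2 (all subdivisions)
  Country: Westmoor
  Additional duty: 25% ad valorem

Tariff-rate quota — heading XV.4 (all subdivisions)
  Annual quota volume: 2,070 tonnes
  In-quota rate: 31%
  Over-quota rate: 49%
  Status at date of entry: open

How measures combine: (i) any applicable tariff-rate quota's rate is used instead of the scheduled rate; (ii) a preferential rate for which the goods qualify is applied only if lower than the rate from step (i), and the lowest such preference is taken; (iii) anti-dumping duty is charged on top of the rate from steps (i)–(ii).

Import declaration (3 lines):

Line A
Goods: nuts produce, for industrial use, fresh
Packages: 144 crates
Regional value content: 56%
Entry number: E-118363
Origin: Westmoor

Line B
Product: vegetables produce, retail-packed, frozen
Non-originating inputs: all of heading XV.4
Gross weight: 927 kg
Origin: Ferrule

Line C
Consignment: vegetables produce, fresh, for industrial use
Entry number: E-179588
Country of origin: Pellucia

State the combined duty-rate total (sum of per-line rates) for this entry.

Line A: nuts → XV.4; fresh → XV.4.1; for industrial use → XV.4.1.1. Scheduled 35%. quota on XV.4 open → in-quota 31%; Westmoor agreement on XV.2.1.1: XV.4.1.1 not covered. → 31%.
Line B: vegetables → XV.3; frozen → XV.3.3; retail-packed → XV.3.3.1. Scheduled 9%. Ferrule agreement on XV.3: CTH met → 7% available; preferential 7%. → 7%.
Line C: vegetables → XV.3; fresh → XV.3.1; for industrial use → XV.3.1.3. Scheduled 6%. No special measure applies. → 6%.
Sum: 31% + 7% + 6% = 44%.

44%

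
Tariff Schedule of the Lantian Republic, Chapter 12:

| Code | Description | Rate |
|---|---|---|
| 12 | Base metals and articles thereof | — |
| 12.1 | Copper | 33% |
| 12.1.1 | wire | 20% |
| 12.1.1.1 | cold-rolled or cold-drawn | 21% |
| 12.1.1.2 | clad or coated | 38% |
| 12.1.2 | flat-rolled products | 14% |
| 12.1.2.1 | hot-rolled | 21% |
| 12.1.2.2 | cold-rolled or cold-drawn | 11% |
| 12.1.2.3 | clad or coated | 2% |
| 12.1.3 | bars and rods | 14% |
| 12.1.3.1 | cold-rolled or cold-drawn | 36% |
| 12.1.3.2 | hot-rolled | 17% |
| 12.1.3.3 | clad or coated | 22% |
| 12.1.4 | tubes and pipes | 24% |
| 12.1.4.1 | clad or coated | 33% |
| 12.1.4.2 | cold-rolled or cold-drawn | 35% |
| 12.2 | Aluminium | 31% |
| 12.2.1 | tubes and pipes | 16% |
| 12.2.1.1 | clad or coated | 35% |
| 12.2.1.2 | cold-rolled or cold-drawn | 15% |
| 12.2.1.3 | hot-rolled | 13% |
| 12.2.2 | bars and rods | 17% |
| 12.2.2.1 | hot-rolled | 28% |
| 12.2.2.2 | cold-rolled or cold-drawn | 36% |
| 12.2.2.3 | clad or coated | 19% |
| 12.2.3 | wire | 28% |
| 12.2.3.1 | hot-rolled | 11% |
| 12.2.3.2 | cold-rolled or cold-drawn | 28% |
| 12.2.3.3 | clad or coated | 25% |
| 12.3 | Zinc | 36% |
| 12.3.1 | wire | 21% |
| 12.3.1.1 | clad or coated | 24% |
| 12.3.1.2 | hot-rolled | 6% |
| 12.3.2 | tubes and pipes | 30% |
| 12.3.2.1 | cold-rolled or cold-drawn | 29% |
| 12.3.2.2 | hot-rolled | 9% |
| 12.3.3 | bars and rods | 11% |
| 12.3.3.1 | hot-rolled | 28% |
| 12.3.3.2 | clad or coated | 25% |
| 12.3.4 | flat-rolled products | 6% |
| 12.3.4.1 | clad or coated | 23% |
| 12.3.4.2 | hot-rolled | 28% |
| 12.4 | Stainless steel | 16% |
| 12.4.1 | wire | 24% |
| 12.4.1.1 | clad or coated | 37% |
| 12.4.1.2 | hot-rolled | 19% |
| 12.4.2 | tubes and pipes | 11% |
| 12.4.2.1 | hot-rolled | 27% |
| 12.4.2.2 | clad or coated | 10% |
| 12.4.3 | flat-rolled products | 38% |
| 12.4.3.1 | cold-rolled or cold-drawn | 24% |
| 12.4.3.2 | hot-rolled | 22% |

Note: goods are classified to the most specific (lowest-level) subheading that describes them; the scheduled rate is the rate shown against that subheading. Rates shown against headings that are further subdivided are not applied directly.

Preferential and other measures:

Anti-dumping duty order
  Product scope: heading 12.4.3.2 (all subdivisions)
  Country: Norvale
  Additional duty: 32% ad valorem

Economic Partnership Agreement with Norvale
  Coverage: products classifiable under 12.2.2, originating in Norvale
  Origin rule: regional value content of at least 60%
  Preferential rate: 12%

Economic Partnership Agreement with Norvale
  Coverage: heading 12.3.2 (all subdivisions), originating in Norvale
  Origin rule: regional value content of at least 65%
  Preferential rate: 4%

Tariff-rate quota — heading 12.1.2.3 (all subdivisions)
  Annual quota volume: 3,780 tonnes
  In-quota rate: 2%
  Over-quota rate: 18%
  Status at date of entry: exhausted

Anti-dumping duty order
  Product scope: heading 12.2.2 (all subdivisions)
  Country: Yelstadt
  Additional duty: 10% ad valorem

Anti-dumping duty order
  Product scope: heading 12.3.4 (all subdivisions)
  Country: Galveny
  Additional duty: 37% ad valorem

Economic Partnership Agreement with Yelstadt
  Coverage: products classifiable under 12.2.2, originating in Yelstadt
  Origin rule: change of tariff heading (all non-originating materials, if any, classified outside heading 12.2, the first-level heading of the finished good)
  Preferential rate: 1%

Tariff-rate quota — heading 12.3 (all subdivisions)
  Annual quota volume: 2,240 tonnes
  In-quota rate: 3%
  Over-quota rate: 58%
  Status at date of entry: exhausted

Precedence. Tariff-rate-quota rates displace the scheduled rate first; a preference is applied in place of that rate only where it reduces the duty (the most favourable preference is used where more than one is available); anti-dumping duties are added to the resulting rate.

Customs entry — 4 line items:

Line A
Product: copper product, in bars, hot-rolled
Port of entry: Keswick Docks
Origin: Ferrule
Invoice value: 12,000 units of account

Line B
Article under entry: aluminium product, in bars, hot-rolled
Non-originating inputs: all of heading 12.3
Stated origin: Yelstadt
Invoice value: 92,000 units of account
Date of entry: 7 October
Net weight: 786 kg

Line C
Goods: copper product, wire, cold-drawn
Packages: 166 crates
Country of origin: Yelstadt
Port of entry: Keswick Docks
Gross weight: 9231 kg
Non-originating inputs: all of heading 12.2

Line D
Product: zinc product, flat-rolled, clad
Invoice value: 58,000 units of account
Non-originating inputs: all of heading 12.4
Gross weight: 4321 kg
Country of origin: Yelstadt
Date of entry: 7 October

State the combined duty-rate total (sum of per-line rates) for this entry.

107%

Line A: copper → 12.1; in bars → 12.1.3; hot-rolled → 12.1.3.2. Scheduled 17%. No special measure applies. → 17%.
Line B: aluminium → 12.2; in bars → 12.2.2; hot-rolled → 12.2.2.1. Scheduled 28%. Yelstadt agreement on 12.2.2: CTH met → 1% available; preferential 1%; anti-dumping (Yelstadt, 12.2.2): +10%; total 1% + 10% = 11%. → 11%.
Line C: copper → 12.1; wire → 12.1.1; cold-drawn → 12.1.1.1. Scheduled 21%. Yelstadt agreement on 12.2.2: 12.1.1.1 not covered. → 21%.
Line D: zinc → 12.3; flat-rolled → 12.3.4; clad → 12.3.4.1. Scheduled 23%. quota on 12.3 exhausted → over-quota 58%; Yelstadt agreement on 12.2.2: 12.3.4.1 not covered. → 58%.
Sum: 17% + 11% + 21% + 58% = 107%.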